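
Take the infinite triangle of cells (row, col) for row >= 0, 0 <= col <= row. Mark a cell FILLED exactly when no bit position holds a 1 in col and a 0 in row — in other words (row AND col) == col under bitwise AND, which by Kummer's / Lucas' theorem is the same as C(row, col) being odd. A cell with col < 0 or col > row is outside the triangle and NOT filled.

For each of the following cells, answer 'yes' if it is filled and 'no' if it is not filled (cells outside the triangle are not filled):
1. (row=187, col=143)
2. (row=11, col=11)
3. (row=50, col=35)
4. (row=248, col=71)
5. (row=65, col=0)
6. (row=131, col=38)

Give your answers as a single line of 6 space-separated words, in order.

(187,143): row=0b10111011, col=0b10001111, row AND col = 0b10001011 = 139; 139 != 143 -> empty
(11,11): row=0b1011, col=0b1011, row AND col = 0b1011 = 11; 11 == 11 -> filled
(50,35): row=0b110010, col=0b100011, row AND col = 0b100010 = 34; 34 != 35 -> empty
(248,71): row=0b11111000, col=0b1000111, row AND col = 0b1000000 = 64; 64 != 71 -> empty
(65,0): row=0b1000001, col=0b0, row AND col = 0b0 = 0; 0 == 0 -> filled
(131,38): row=0b10000011, col=0b100110, row AND col = 0b10 = 2; 2 != 38 -> empty

Answer: no yes no no yes no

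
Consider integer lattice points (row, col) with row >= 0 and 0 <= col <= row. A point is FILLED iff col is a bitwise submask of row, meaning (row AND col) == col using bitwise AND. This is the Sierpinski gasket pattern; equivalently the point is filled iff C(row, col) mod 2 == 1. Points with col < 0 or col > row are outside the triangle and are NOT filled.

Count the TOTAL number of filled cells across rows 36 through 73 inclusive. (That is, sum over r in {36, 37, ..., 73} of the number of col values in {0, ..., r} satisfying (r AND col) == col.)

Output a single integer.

Answer: 534

Derivation:
r36=100100 pc2: +4 =4
r37=100101 pc3: +8 =12
r38=100110 pc3: +8 =20
r39=100111 pc4: +16 =36
r40=101000 pc2: +4 =40
r41=101001 pc3: +8 =48
r42=101010 pc3: +8 =56
r43=101011 pc4: +16 =72
r44=101100 pc3: +8 =80
r45=101101 pc4: +16 =96
r46=101110 pc4: +16 =112
r47=101111 pc5: +32 =144
r48=110000 pc2: +4 =148
r49=110001 pc3: +8 =156
r50=110010 pc3: +8 =164
r51=110011 pc4: +16 =180
r52=110100 pc3: +8 =188
r53=110101 pc4: +16 =204
r54=110110 pc4: +16 =220
r55=110111 pc5: +32 =252
r56=111000 pc3: +8 =260
r57=111001 pc4: +16 =276
r58=111010 pc4: +16 =292
r59=111011 pc5: +32 =324
r60=111100 pc4: +16 =340
r61=111101 pc5: +32 =372
r62=111110 pc5: +32 =404
r63=111111 pc6: +64 =468
r64=1000000 pc1: +2 =470
r65=1000001 pc2: +4 =474
r66=1000010 pc2: +4 =478
r67=1000011 pc3: +8 =486
r68=1000100 pc2: +4 =490
r69=1000101 pc3: +8 =498
r70=1000110 pc3: +8 =506
r71=1000111 pc4: +16 =522
r72=1001000 pc2: +4 =526
r73=1001001 pc3: +8 =534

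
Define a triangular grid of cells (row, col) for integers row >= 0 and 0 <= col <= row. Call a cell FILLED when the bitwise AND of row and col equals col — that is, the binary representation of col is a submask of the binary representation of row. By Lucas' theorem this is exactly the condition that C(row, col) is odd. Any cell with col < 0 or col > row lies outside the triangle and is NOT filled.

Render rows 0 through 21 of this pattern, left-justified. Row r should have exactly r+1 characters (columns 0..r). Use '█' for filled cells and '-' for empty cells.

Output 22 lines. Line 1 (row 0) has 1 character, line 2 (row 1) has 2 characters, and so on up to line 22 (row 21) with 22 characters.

Answer: █
██
█-█
████
█---█
██--██
█-█-█-█
████████
█-------█
██------██
█-█-----█-█
████----████
█---█---█---█
██--██--██--██
█-█-█-█-█-█-█-█
████████████████
█---------------█
██--------------██
█-█-------------█-█
████------------████
█---█-----------█---█
██--██----------██--██

Derivation:
r0=0: █
r1=1: ██
r2=10: █-█
r3=11: ████
r4=100: █---█
r5=101: ██--██
r6=110: █-█-█-█
r7=111: ████████
r8=1000: █-------█
r9=1001: ██------██
r10=1010: █-█-----█-█
r11=1011: ████----████
r12=1100: █---█---█---█
r13=1101: ██--██--██--██
r14=1110: █-█-█-█-█-█-█-█
r15=1111: ████████████████
r16=10000: █---------------█
r17=10001: ██--------------██
r18=10010: █-█-------------█-█
r19=10011: ████------------████
r20=10100: █---█-----------█---█
r21=10101: ██--██----------██--██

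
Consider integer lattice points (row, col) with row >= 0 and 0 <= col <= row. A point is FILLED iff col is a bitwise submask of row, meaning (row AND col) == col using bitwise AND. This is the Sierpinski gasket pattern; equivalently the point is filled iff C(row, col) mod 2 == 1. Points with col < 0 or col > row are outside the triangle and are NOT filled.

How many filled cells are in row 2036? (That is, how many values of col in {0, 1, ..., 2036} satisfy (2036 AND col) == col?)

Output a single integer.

Answer: 256

Derivation:
2036 in binary = 11111110100
popcount(2036) = number of 1-bits in 11111110100 = 8
A col c satisfies (2036 AND c) == c iff every set bit of c is also set in 2036; each of the 8 set bits of 2036 can independently be on or off in c.
count = 2^8 = 256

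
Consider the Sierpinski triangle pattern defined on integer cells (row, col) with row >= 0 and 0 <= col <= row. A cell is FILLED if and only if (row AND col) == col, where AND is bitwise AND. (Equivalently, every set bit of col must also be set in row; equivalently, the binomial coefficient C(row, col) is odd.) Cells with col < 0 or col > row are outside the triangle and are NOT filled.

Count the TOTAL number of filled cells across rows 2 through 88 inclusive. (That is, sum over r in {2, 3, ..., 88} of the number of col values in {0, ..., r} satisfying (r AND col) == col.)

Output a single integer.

Answer: 1004

Derivation:
r2=10 pc1: +2 =2
r3=11 pc2: +4 =6
r4=100 pc1: +2 =8
r5=101 pc2: +4 =12
r6=110 pc2: +4 =16
r7=111 pc3: +8 =24
r8=1000 pc1: +2 =26
r9=1001 pc2: +4 =30
r10=1010 pc2: +4 =34
r11=1011 pc3: +8 =42
r12=1100 pc2: +4 =46
r13=1101 pc3: +8 =54
r14=1110 pc3: +8 =62
r15=1111 pc4: +16 =78
r16=10000 pc1: +2 =80
r17=10001 pc2: +4 =84
r18=10010 pc2: +4 =88
r19=10011 pc3: +8 =96
r20=10100 pc2: +4 =100
r21=10101 pc3: +8 =108
r22=10110 pc3: +8 =116
r23=10111 pc4: +16 =132
r24=11000 pc2: +4 =136
r25=11001 pc3: +8 =144
r26=11010 pc3: +8 =152
r27=11011 pc4: +16 =168
r28=11100 pc3: +8 =176
r29=11101 pc4: +16 =192
r30=11110 pc4: +16 =208
r31=11111 pc5: +32 =240
r32=100000 pc1: +2 =242
r33=100001 pc2: +4 =246
r34=100010 pc2: +4 =250
r35=100011 pc3: +8 =258
r36=100100 pc2: +4 =262
r37=100101 pc3: +8 =270
r38=100110 pc3: +8 =278
r39=100111 pc4: +16 =294
r40=101000 pc2: +4 =298
r41=101001 pc3: +8 =306
r42=101010 pc3: +8 =314
r43=101011 pc4: +16 =330
r44=101100 pc3: +8 =338
r45=101101 pc4: +16 =354
r46=101110 pc4: +16 =370
r47=101111 pc5: +32 =402
r48=110000 pc2: +4 =406
r49=110001 pc3: +8 =414
r50=110010 pc3: +8 =422
r51=110011 pc4: +16 =438
r52=110100 pc3: +8 =446
r53=110101 pc4: +16 =462
r54=110110 pc4: +16 =478
r55=110111 pc5: +32 =510
r56=111000 pc3: +8 =518
r57=111001 pc4: +16 =534
r58=111010 pc4: +16 =550
r59=111011 pc5: +32 =582
r60=111100 pc4: +16 =598
r61=111101 pc5: +32 =630
r62=111110 pc5: +32 =662
r63=111111 pc6: +64 =726
r64=1000000 pc1: +2 =728
r65=1000001 pc2: +4 =732
r66=1000010 pc2: +4 =736
r67=1000011 pc3: +8 =744
r68=1000100 pc2: +4 =748
r69=1000101 pc3: +8 =756
r70=1000110 pc3: +8 =764
r71=1000111 pc4: +16 =780
r72=1001000 pc2: +4 =784
r73=1001001 pc3: +8 =792
r74=1001010 pc3: +8 =800
r75=1001011 pc4: +16 =816
r76=1001100 pc3: +8 =824
r77=1001101 pc4: +16 =840
r78=1001110 pc4: +16 =856
r79=1001111 pc5: +32 =888
r80=1010000 pc2: +4 =892
r81=1010001 pc3: +8 =900
r82=1010010 pc3: +8 =908
r83=1010011 pc4: +16 =924
r84=1010100 pc3: +8 =932
r85=1010101 pc4: +16 =948
r86=1010110 pc4: +16 =964
r87=1010111 pc5: +32 =996
r88=1011000 pc3: +8 =1004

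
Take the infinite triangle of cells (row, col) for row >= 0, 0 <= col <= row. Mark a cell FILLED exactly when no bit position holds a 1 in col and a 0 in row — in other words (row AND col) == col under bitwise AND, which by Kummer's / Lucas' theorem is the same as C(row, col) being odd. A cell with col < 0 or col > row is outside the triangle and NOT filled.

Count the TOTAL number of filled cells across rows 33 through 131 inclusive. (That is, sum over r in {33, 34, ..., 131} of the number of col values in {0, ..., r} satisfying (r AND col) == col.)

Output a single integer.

Answer: 1960

Derivation:
r33=100001 pc2: +4 =4
r34=100010 pc2: +4 =8
r35=100011 pc3: +8 =16
r36=100100 pc2: +4 =20
r37=100101 pc3: +8 =28
r38=100110 pc3: +8 =36
r39=100111 pc4: +16 =52
r40=101000 pc2: +4 =56
r41=101001 pc3: +8 =64
r42=101010 pc3: +8 =72
r43=101011 pc4: +16 =88
r44=101100 pc3: +8 =96
r45=101101 pc4: +16 =112
r46=101110 pc4: +16 =128
r47=101111 pc5: +32 =160
r48=110000 pc2: +4 =164
r49=110001 pc3: +8 =172
r50=110010 pc3: +8 =180
r51=110011 pc4: +16 =196
r52=110100 pc3: +8 =204
r53=110101 pc4: +16 =220
r54=110110 pc4: +16 =236
r55=110111 pc5: +32 =268
r56=111000 pc3: +8 =276
r57=111001 pc4: +16 =292
r58=111010 pc4: +16 =308
r59=111011 pc5: +32 =340
r60=111100 pc4: +16 =356
r61=111101 pc5: +32 =388
r62=111110 pc5: +32 =420
r63=111111 pc6: +64 =484
r64=1000000 pc1: +2 =486
r65=1000001 pc2: +4 =490
r66=1000010 pc2: +4 =494
r67=1000011 pc3: +8 =502
r68=1000100 pc2: +4 =506
r69=1000101 pc3: +8 =514
r70=1000110 pc3: +8 =522
r71=1000111 pc4: +16 =538
r72=1001000 pc2: +4 =542
r73=1001001 pc3: +8 =550
r74=1001010 pc3: +8 =558
r75=1001011 pc4: +16 =574
r76=1001100 pc3: +8 =582
r77=1001101 pc4: +16 =598
r78=1001110 pc4: +16 =614
r79=1001111 pc5: +32 =646
r80=1010000 pc2: +4 =650
r81=1010001 pc3: +8 =658
r82=1010010 pc3: +8 =666
r83=1010011 pc4: +16 =682
r84=1010100 pc3: +8 =690
r85=1010101 pc4: +16 =706
r86=1010110 pc4: +16 =722
r87=1010111 pc5: +32 =754
r88=1011000 pc3: +8 =762
r89=1011001 pc4: +16 =778
r90=1011010 pc4: +16 =794
r91=1011011 pc5: +32 =826
r92=1011100 pc4: +16 =842
r93=1011101 pc5: +32 =874
r94=1011110 pc5: +32 =906
r95=1011111 pc6: +64 =970
r96=1100000 pc2: +4 =974
r97=1100001 pc3: +8 =982
r98=1100010 pc3: +8 =990
r99=1100011 pc4: +16 =1006
r100=1100100 pc3: +8 =1014
r101=1100101 pc4: +16 =1030
r102=1100110 pc4: +16 =1046
r103=1100111 pc5: +32 =1078
r104=1101000 pc3: +8 =1086
r105=1101001 pc4: +16 =1102
r106=1101010 pc4: +16 =1118
r107=1101011 pc5: +32 =1150
r108=1101100 pc4: +16 =1166
r109=1101101 pc5: +32 =1198
r110=1101110 pc5: +32 =1230
r111=1101111 pc6: +64 =1294
r112=1110000 pc3: +8 =1302
r113=1110001 pc4: +16 =1318
r114=1110010 pc4: +16 =1334
r115=1110011 pc5: +32 =1366
r116=1110100 pc4: +16 =1382
r117=1110101 pc5: +32 =1414
r118=1110110 pc5: +32 =1446
r119=1110111 pc6: +64 =1510
r120=1111000 pc4: +16 =1526
r121=1111001 pc5: +32 =1558
r122=1111010 pc5: +32 =1590
r123=1111011 pc6: +64 =1654
r124=1111100 pc5: +32 =1686
r125=1111101 pc6: +64 =1750
r126=1111110 pc6: +64 =1814
r127=1111111 pc7: +128 =1942
r128=10000000 pc1: +2 =1944
r129=10000001 pc2: +4 =1948
r130=10000010 pc2: +4 =1952
r131=10000011 pc3: +8 =1960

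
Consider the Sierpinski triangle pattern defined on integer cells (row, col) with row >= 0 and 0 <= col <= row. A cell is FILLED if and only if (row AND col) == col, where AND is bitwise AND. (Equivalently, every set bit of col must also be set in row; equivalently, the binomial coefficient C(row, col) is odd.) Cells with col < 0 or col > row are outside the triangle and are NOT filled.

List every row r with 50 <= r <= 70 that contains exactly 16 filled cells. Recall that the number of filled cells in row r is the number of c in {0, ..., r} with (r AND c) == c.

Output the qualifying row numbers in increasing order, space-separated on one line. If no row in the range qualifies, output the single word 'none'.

Row r has 2^popcount(r) filled cells, so we need popcount(r) = log2(16) = 4.
Scan r = 50..70 and keep those with exactly 4 one-bits:
r=50=110010 popcount=3 -> skip
r=51=110011 popcount=4 -> KEEP
r=52=110100 popcount=3 -> skip
r=53=110101 popcount=4 -> KEEP
r=54=110110 popcount=4 -> KEEP
r=55=110111 popcount=5 -> skip
r=56=111000 popcount=3 -> skip
r=57=111001 popcount=4 -> KEEP
r=58=111010 popcount=4 -> KEEP
r=59=111011 popcount=5 -> skip
r=60=111100 popcount=4 -> KEEP
r=61=111101 popcount=5 -> skip
r=62=111110 popcount=5 -> skip
r=63=111111 popcount=6 -> skip
r=64=1000000 popcount=1 -> skip
r=65=1000001 popcount=2 -> skip
r=66=1000010 popcount=2 -> skip
r=67=1000011 popcount=3 -> skip
r=68=1000100 popcount=2 -> skip
r=69=1000101 popcount=3 -> skip
r=70=1000110 popcount=3 -> skip
Kept rows: 51 53 54 57 58 60

Answer: 51 53 54 57 58 60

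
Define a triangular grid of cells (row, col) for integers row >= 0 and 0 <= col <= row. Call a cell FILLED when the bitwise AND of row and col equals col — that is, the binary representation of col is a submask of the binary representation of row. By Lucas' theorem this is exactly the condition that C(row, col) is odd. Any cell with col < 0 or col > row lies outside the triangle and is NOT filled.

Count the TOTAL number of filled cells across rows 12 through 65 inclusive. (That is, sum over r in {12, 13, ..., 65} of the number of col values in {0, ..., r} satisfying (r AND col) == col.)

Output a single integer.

r12=1100 pc2: +4 =4
r13=1101 pc3: +8 =12
r14=1110 pc3: +8 =20
r15=1111 pc4: +16 =36
r16=10000 pc1: +2 =38
r17=10001 pc2: +4 =42
r18=10010 pc2: +4 =46
r19=10011 pc3: +8 =54
r20=10100 pc2: +4 =58
r21=10101 pc3: +8 =66
r22=10110 pc3: +8 =74
r23=10111 pc4: +16 =90
r24=11000 pc2: +4 =94
r25=11001 pc3: +8 =102
r26=11010 pc3: +8 =110
r27=11011 pc4: +16 =126
r28=11100 pc3: +8 =134
r29=11101 pc4: +16 =150
r30=11110 pc4: +16 =166
r31=11111 pc5: +32 =198
r32=100000 pc1: +2 =200
r33=100001 pc2: +4 =204
r34=100010 pc2: +4 =208
r35=100011 pc3: +8 =216
r36=100100 pc2: +4 =220
r37=100101 pc3: +8 =228
r38=100110 pc3: +8 =236
r39=100111 pc4: +16 =252
r40=101000 pc2: +4 =256
r41=101001 pc3: +8 =264
r42=101010 pc3: +8 =272
r43=101011 pc4: +16 =288
r44=101100 pc3: +8 =296
r45=101101 pc4: +16 =312
r46=101110 pc4: +16 =328
r47=101111 pc5: +32 =360
r48=110000 pc2: +4 =364
r49=110001 pc3: +8 =372
r50=110010 pc3: +8 =380
r51=110011 pc4: +16 =396
r52=110100 pc3: +8 =404
r53=110101 pc4: +16 =420
r54=110110 pc4: +16 =436
r55=110111 pc5: +32 =468
r56=111000 pc3: +8 =476
r57=111001 pc4: +16 =492
r58=111010 pc4: +16 =508
r59=111011 pc5: +32 =540
r60=111100 pc4: +16 =556
r61=111101 pc5: +32 =588
r62=111110 pc5: +32 =620
r63=111111 pc6: +64 =684
r64=1000000 pc1: +2 =686
r65=1000001 pc2: +4 =690

Answer: 690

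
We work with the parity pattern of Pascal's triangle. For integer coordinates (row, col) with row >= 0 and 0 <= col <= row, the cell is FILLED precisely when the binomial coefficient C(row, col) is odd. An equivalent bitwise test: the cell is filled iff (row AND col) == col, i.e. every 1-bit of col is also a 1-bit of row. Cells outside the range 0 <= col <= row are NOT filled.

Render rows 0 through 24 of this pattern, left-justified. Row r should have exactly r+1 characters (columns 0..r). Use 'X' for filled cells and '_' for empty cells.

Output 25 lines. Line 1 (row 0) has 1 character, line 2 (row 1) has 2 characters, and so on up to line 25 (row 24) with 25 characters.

r0=0: X
r1=1: XX
r2=10: X_X
r3=11: XXXX
r4=100: X___X
r5=101: XX__XX
r6=110: X_X_X_X
r7=111: XXXXXXXX
r8=1000: X_______X
r9=1001: XX______XX
r10=1010: X_X_____X_X
r11=1011: XXXX____XXXX
r12=1100: X___X___X___X
r13=1101: XX__XX__XX__XX
r14=1110: X_X_X_X_X_X_X_X
r15=1111: XXXXXXXXXXXXXXXX
r16=10000: X_______________X
r17=10001: XX______________XX
r18=10010: X_X_____________X_X
r19=10011: XXXX____________XXXX
r20=10100: X___X___________X___X
r21=10101: XX__XX__________XX__XX
r22=10110: X_X_X_X_________X_X_X_X
r23=10111: XXXXXXXX________XXXXXXXX
r24=11000: X_______X_______X_______X

Answer: X
XX
X_X
XXXX
X___X
XX__XX
X_X_X_X
XXXXXXXX
X_______X
XX______XX
X_X_____X_X
XXXX____XXXX
X___X___X___X
XX__XX__XX__XX
X_X_X_X_X_X_X_X
XXXXXXXXXXXXXXXX
X_______________X
XX______________XX
X_X_____________X_X
XXXX____________XXXX
X___X___________X___X
XX__XX__________XX__XX
X_X_X_X_________X_X_X_X
XXXXXXXX________XXXXXXXX
X_______X_______X_______X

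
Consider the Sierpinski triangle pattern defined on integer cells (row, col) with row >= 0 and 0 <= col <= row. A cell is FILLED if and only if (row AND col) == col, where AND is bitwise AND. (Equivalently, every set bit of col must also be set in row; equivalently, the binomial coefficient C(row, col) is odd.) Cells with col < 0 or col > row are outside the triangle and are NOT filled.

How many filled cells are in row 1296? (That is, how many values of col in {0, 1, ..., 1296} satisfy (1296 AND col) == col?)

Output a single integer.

Answer: 8

Derivation:
1296 in binary = 10100010000
popcount(1296) = number of 1-bits in 10100010000 = 3
A col c satisfies (1296 AND c) == c iff every set bit of c is also set in 1296; each of the 3 set bits of 1296 can independently be on or off in c.
count = 2^3 = 8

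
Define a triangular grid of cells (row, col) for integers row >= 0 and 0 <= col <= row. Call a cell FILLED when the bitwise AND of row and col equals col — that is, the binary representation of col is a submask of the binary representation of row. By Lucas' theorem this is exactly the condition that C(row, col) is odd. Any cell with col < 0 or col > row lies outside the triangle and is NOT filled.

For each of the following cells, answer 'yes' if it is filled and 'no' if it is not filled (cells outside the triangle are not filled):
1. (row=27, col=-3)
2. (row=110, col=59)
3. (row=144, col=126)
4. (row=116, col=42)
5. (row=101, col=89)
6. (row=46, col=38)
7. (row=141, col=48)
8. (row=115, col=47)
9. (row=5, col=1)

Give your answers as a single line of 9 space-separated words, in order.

(27,-3): col outside [0, 27] -> not filled
(110,59): row=0b1101110, col=0b111011, row AND col = 0b101010 = 42; 42 != 59 -> empty
(144,126): row=0b10010000, col=0b1111110, row AND col = 0b10000 = 16; 16 != 126 -> empty
(116,42): row=0b1110100, col=0b101010, row AND col = 0b100000 = 32; 32 != 42 -> empty
(101,89): row=0b1100101, col=0b1011001, row AND col = 0b1000001 = 65; 65 != 89 -> empty
(46,38): row=0b101110, col=0b100110, row AND col = 0b100110 = 38; 38 == 38 -> filled
(141,48): row=0b10001101, col=0b110000, row AND col = 0b0 = 0; 0 != 48 -> empty
(115,47): row=0b1110011, col=0b101111, row AND col = 0b100011 = 35; 35 != 47 -> empty
(5,1): row=0b101, col=0b1, row AND col = 0b1 = 1; 1 == 1 -> filled

Answer: no no no no no yes no no yes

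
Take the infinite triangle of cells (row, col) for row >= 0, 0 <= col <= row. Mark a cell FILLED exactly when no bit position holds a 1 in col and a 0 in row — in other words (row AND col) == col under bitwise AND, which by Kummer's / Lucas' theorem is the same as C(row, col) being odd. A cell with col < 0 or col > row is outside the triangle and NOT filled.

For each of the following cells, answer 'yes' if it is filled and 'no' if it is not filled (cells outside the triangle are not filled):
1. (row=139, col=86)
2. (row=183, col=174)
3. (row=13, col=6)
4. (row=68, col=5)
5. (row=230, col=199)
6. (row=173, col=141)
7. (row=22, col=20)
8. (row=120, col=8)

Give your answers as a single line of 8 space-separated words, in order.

(139,86): row=0b10001011, col=0b1010110, row AND col = 0b10 = 2; 2 != 86 -> empty
(183,174): row=0b10110111, col=0b10101110, row AND col = 0b10100110 = 166; 166 != 174 -> empty
(13,6): row=0b1101, col=0b110, row AND col = 0b100 = 4; 4 != 6 -> empty
(68,5): row=0b1000100, col=0b101, row AND col = 0b100 = 4; 4 != 5 -> empty
(230,199): row=0b11100110, col=0b11000111, row AND col = 0b11000110 = 198; 198 != 199 -> empty
(173,141): row=0b10101101, col=0b10001101, row AND col = 0b10001101 = 141; 141 == 141 -> filled
(22,20): row=0b10110, col=0b10100, row AND col = 0b10100 = 20; 20 == 20 -> filled
(120,8): row=0b1111000, col=0b1000, row AND col = 0b1000 = 8; 8 == 8 -> filled

Answer: no no no no no yes yes yes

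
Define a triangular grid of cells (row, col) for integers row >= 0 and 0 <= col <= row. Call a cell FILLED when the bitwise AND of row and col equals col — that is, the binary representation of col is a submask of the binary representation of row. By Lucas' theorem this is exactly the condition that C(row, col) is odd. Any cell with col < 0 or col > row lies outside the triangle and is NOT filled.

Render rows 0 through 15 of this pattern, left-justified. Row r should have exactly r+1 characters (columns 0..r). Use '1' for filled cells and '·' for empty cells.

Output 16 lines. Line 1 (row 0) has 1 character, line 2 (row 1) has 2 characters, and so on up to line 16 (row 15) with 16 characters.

r0=0: 1
r1=1: 11
r2=10: 1·1
r3=11: 1111
r4=100: 1···1
r5=101: 11··11
r6=110: 1·1·1·1
r7=111: 11111111
r8=1000: 1·······1
r9=1001: 11······11
r10=1010: 1·1·····1·1
r11=1011: 1111····1111
r12=1100: 1···1···1···1
r13=1101: 11··11··11··11
r14=1110: 1·1·1·1·1·1·1·1
r15=1111: 1111111111111111

Answer: 1
11
1·1
1111
1···1
11··11
1·1·1·1
11111111
1·······1
11······11
1·1·····1·1
1111····1111
1···1···1···1
11··11··11··11
1·1·1·1·1·1·1·1
1111111111111111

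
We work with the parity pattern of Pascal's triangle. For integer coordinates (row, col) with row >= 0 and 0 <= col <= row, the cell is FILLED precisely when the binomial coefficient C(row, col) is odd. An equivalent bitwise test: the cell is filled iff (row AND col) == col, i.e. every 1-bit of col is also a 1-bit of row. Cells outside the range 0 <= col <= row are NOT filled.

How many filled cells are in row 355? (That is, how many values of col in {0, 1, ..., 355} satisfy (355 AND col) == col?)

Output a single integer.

355 in binary = 101100011
popcount(355) = number of 1-bits in 101100011 = 5
A col c satisfies (355 AND c) == c iff every set bit of c is also set in 355; each of the 5 set bits of 355 can independently be on or off in c.
count = 2^5 = 32

Answer: 32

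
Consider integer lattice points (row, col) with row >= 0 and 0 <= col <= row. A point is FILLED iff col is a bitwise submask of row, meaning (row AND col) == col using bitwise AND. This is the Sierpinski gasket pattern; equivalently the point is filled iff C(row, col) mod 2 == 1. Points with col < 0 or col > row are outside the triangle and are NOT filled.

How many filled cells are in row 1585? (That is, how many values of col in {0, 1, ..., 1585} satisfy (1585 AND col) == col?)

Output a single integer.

1585 in binary = 11000110001
popcount(1585) = number of 1-bits in 11000110001 = 5
A col c satisfies (1585 AND c) == c iff every set bit of c is also set in 1585; each of the 5 set bits of 1585 can independently be on or off in c.
count = 2^5 = 32

Answer: 32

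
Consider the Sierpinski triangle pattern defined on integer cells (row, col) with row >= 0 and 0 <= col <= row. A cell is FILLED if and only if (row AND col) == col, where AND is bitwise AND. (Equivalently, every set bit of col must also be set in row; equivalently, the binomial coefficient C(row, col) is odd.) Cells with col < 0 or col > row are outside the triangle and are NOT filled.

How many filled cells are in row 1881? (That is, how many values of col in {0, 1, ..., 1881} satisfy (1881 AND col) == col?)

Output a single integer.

Answer: 128

Derivation:
1881 in binary = 11101011001
popcount(1881) = number of 1-bits in 11101011001 = 7
A col c satisfies (1881 AND c) == c iff every set bit of c is also set in 1881; each of the 7 set bits of 1881 can independently be on or off in c.
count = 2^7 = 128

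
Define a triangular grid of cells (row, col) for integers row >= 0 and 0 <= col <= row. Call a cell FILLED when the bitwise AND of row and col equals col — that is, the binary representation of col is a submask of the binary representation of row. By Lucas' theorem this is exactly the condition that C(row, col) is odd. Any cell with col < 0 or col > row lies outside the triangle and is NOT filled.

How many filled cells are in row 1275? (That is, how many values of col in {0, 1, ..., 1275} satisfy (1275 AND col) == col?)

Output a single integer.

Answer: 256

Derivation:
1275 in binary = 10011111011
popcount(1275) = number of 1-bits in 10011111011 = 8
A col c satisfies (1275 AND c) == c iff every set bit of c is also set in 1275; each of the 8 set bits of 1275 can independently be on or off in c.
count = 2^8 = 256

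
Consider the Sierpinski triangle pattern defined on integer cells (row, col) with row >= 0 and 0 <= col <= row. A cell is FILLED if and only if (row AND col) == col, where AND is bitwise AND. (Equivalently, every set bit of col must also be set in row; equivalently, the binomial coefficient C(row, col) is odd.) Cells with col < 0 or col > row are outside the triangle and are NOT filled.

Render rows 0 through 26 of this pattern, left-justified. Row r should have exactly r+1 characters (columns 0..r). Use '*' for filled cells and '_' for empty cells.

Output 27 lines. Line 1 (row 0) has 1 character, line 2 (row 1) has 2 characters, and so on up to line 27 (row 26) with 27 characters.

r0=0: *
r1=1: **
r2=10: *_*
r3=11: ****
r4=100: *___*
r5=101: **__**
r6=110: *_*_*_*
r7=111: ********
r8=1000: *_______*
r9=1001: **______**
r10=1010: *_*_____*_*
r11=1011: ****____****
r12=1100: *___*___*___*
r13=1101: **__**__**__**
r14=1110: *_*_*_*_*_*_*_*
r15=1111: ****************
r16=10000: *_______________*
r17=10001: **______________**
r18=10010: *_*_____________*_*
r19=10011: ****____________****
r20=10100: *___*___________*___*
r21=10101: **__**__________**__**
r22=10110: *_*_*_*_________*_*_*_*
r23=10111: ********________********
r24=11000: *_______*_______*_______*
r25=11001: **______**______**______**
r26=11010: *_*_____*_*_____*_*_____*_*

Answer: *
**
*_*
****
*___*
**__**
*_*_*_*
********
*_______*
**______**
*_*_____*_*
****____****
*___*___*___*
**__**__**__**
*_*_*_*_*_*_*_*
****************
*_______________*
**______________**
*_*_____________*_*
****____________****
*___*___________*___*
**__**__________**__**
*_*_*_*_________*_*_*_*
********________********
*_______*_______*_______*
**______**______**______**
*_*_____*_*_____*_*_____*_*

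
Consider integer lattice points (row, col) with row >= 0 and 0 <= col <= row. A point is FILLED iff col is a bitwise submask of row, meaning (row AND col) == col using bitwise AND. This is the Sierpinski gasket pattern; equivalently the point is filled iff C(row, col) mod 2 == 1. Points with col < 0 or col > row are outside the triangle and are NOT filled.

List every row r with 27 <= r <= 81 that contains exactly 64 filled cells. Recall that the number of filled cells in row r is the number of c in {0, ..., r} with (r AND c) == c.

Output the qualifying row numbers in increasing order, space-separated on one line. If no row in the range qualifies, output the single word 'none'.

Answer: 63

Derivation:
Row r has 2^popcount(r) filled cells, so we need popcount(r) = log2(64) = 6.
Scan r = 27..81 and keep those with exactly 6 one-bits:
r=27=11011 popcount=4 -> skip
r=28=11100 popcount=3 -> skip
r=29=11101 popcount=4 -> skip
r=30=11110 popcount=4 -> skip
r=31=11111 popcount=5 -> skip
r=32=100000 popcount=1 -> skip
r=33=100001 popcount=2 -> skip
r=34=100010 popcount=2 -> skip
r=35=100011 popcount=3 -> skip
r=36=100100 popcount=2 -> skip
r=37=100101 popcount=3 -> skip
r=38=100110 popcount=3 -> skip
r=39=100111 popcount=4 -> skip
r=40=101000 popcount=2 -> skip
r=41=101001 popcount=3 -> skip
r=42=101010 popcount=3 -> skip
r=43=101011 popcount=4 -> skip
r=44=101100 popcount=3 -> skip
r=45=101101 popcount=4 -> skip
r=46=101110 popcount=4 -> skip
r=47=101111 popcount=5 -> skip
r=48=110000 popcount=2 -> skip
r=49=110001 popcount=3 -> skip
r=50=110010 popcount=3 -> skip
r=51=110011 popcount=4 -> skip
r=52=110100 popcount=3 -> skip
r=53=110101 popcount=4 -> skip
r=54=110110 popcount=4 -> skip
r=55=110111 popcount=5 -> skip
r=56=111000 popcount=3 -> skip
r=57=111001 popcount=4 -> skip
r=58=111010 popcount=4 -> skip
r=59=111011 popcount=5 -> skip
r=60=111100 popcount=4 -> skip
r=61=111101 popcount=5 -> skip
r=62=111110 popcount=5 -> skip
r=63=111111 popcount=6 -> KEEP
r=64=1000000 popcount=1 -> skip
r=65=1000001 popcount=2 -> skip
r=66=1000010 popcount=2 -> skip
r=67=1000011 popcount=3 -> skip
r=68=1000100 popcount=2 -> skip
r=69=1000101 popcount=3 -> skip
r=70=1000110 popcount=3 -> skip
r=71=1000111 popcount=4 -> skip
r=72=1001000 popcount=2 -> skip
r=73=1001001 popcount=3 -> skip
r=74=1001010 popcount=3 -> skip
r=75=1001011 popcount=4 -> skip
r=76=1001100 popcount=3 -> skip
r=77=1001101 popcount=4 -> skip
r=78=1001110 popcount=4 -> skip
r=79=1001111 popcount=5 -> skip
r=80=1010000 popcount=2 -> skip
r=81=1010001 popcount=3 -> skip
Kept rows: 63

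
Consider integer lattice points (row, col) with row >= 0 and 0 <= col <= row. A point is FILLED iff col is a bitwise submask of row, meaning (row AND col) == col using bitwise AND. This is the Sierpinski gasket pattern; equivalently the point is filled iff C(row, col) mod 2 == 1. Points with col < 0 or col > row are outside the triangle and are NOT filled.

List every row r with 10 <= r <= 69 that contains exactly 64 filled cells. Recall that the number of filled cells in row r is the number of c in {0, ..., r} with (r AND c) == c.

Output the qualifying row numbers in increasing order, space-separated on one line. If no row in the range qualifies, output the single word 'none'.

Answer: 63

Derivation:
Row r has 2^popcount(r) filled cells, so we need popcount(r) = log2(64) = 6.
Scan r = 10..69 and keep those with exactly 6 one-bits:
r=10=1010 popcount=2 -> skip
r=11=1011 popcount=3 -> skip
r=12=1100 popcount=2 -> skip
r=13=1101 popcount=3 -> skip
r=14=1110 popcount=3 -> skip
r=15=1111 popcount=4 -> skip
r=16=10000 popcount=1 -> skip
r=17=10001 popcount=2 -> skip
r=18=10010 popcount=2 -> skip
r=19=10011 popcount=3 -> skip
r=20=10100 popcount=2 -> skip
r=21=10101 popcount=3 -> skip
r=22=10110 popcount=3 -> skip
r=23=10111 popcount=4 -> skip
r=24=11000 popcount=2 -> skip
r=25=11001 popcount=3 -> skip
r=26=11010 popcount=3 -> skip
r=27=11011 popcount=4 -> skip
r=28=11100 popcount=3 -> skip
r=29=11101 popcount=4 -> skip
r=30=11110 popcount=4 -> skip
r=31=11111 popcount=5 -> skip
r=32=100000 popcount=1 -> skip
r=33=100001 popcount=2 -> skip
r=34=100010 popcount=2 -> skip
r=35=100011 popcount=3 -> skip
r=36=100100 popcount=2 -> skip
r=37=100101 popcount=3 -> skip
r=38=100110 popcount=3 -> skip
r=39=100111 popcount=4 -> skip
r=40=101000 popcount=2 -> skip
r=41=101001 popcount=3 -> skip
r=42=101010 popcount=3 -> skip
r=43=101011 popcount=4 -> skip
r=44=101100 popcount=3 -> skip
r=45=101101 popcount=4 -> skip
r=46=101110 popcount=4 -> skip
r=47=101111 popcount=5 -> skip
r=48=110000 popcount=2 -> skip
r=49=110001 popcount=3 -> skip
r=50=110010 popcount=3 -> skip
r=51=110011 popcount=4 -> skip
r=52=110100 popcount=3 -> skip
r=53=110101 popcount=4 -> skip
r=54=110110 popcount=4 -> skip
r=55=110111 popcount=5 -> skip
r=56=111000 popcount=3 -> skip
r=57=111001 popcount=4 -> skip
r=58=111010 popcount=4 -> skip
r=59=111011 popcount=5 -> skip
r=60=111100 popcount=4 -> skip
r=61=111101 popcount=5 -> skip
r=62=111110 popcount=5 -> skip
r=63=111111 popcount=6 -> KEEP
r=64=1000000 popcount=1 -> skip
r=65=1000001 popcount=2 -> skip
r=66=1000010 popcount=2 -> skip
r=67=1000011 popcount=3 -> skip
r=68=1000100 popcount=2 -> skip
r=69=1000101 popcount=3 -> skip
Kept rows: 63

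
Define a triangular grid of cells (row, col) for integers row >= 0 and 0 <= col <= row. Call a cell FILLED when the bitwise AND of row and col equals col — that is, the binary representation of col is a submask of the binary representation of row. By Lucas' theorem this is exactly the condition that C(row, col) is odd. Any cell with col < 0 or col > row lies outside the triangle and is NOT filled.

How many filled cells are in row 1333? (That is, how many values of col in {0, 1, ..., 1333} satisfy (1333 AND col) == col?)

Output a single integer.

1333 in binary = 10100110101
popcount(1333) = number of 1-bits in 10100110101 = 6
A col c satisfies (1333 AND c) == c iff every set bit of c is also set in 1333; each of the 6 set bits of 1333 can independently be on or off in c.
count = 2^6 = 64

Answer: 64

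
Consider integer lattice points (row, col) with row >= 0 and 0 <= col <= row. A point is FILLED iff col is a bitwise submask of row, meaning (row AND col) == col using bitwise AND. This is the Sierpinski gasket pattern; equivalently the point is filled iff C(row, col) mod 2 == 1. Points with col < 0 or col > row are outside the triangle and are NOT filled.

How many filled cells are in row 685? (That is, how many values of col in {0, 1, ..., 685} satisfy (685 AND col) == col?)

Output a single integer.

685 in binary = 1010101101
popcount(685) = number of 1-bits in 1010101101 = 6
A col c satisfies (685 AND c) == c iff every set bit of c is also set in 685; each of the 6 set bits of 685 can independently be on or off in c.
count = 2^6 = 64

Answer: 64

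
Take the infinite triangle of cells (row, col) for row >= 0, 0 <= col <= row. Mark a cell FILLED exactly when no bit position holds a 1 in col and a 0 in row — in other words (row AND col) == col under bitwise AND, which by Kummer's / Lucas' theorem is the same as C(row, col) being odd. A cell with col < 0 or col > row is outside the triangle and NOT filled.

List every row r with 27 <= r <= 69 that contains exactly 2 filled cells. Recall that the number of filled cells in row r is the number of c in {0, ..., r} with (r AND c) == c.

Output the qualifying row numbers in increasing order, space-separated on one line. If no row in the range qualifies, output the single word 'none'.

Row r has 2^popcount(r) filled cells, so we need popcount(r) = log2(2) = 1.
Scan r = 27..69 and keep those with exactly 1 one-bits:
r=27=11011 popcount=4 -> skip
r=28=11100 popcount=3 -> skip
r=29=11101 popcount=4 -> skip
r=30=11110 popcount=4 -> skip
r=31=11111 popcount=5 -> skip
r=32=100000 popcount=1 -> KEEP
r=33=100001 popcount=2 -> skip
r=34=100010 popcount=2 -> skip
r=35=100011 popcount=3 -> skip
r=36=100100 popcount=2 -> skip
r=37=100101 popcount=3 -> skip
r=38=100110 popcount=3 -> skip
r=39=100111 popcount=4 -> skip
r=40=101000 popcount=2 -> skip
r=41=101001 popcount=3 -> skip
r=42=101010 popcount=3 -> skip
r=43=101011 popcount=4 -> skip
r=44=101100 popcount=3 -> skip
r=45=101101 popcount=4 -> skip
r=46=101110 popcount=4 -> skip
r=47=101111 popcount=5 -> skip
r=48=110000 popcount=2 -> skip
r=49=110001 popcount=3 -> skip
r=50=110010 popcount=3 -> skip
r=51=110011 popcount=4 -> skip
r=52=110100 popcount=3 -> skip
r=53=110101 popcount=4 -> skip
r=54=110110 popcount=4 -> skip
r=55=110111 popcount=5 -> skip
r=56=111000 popcount=3 -> skip
r=57=111001 popcount=4 -> skip
r=58=111010 popcount=4 -> skip
r=59=111011 popcount=5 -> skip
r=60=111100 popcount=4 -> skip
r=61=111101 popcount=5 -> skip
r=62=111110 popcount=5 -> skip
r=63=111111 popcount=6 -> skip
r=64=1000000 popcount=1 -> KEEP
r=65=1000001 popcount=2 -> skip
r=66=1000010 popcount=2 -> skip
r=67=1000011 popcount=3 -> skip
r=68=1000100 popcount=2 -> skip
r=69=1000101 popcount=3 -> skip
Kept rows: 32 64

Answer: 32 64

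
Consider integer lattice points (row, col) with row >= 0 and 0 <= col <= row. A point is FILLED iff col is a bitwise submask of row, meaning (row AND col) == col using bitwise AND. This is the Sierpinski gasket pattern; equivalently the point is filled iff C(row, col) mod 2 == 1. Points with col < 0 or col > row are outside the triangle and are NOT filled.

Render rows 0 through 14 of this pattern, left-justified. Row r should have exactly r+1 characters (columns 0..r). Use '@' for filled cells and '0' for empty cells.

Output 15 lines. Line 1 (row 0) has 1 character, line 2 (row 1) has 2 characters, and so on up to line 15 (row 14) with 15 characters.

Answer: @
@@
@0@
@@@@
@000@
@@00@@
@0@0@0@
@@@@@@@@
@0000000@
@@000000@@
@0@00000@0@
@@@@0000@@@@
@000@000@000@
@@00@@00@@00@@
@0@0@0@0@0@0@0@

Derivation:
r0=0: @
r1=1: @@
r2=10: @0@
r3=11: @@@@
r4=100: @000@
r5=101: @@00@@
r6=110: @0@0@0@
r7=111: @@@@@@@@
r8=1000: @0000000@
r9=1001: @@000000@@
r10=1010: @0@00000@0@
r11=1011: @@@@0000@@@@
r12=1100: @000@000@000@
r13=1101: @@00@@00@@00@@
r14=1110: @0@0@0@0@0@0@0@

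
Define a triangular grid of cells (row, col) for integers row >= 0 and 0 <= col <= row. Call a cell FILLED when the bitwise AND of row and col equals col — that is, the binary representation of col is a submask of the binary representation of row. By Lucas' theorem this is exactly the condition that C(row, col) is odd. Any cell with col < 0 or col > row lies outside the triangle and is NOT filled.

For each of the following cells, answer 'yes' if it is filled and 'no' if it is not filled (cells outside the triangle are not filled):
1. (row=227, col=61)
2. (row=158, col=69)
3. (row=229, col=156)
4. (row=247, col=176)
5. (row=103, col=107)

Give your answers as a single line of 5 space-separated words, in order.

(227,61): row=0b11100011, col=0b111101, row AND col = 0b100001 = 33; 33 != 61 -> empty
(158,69): row=0b10011110, col=0b1000101, row AND col = 0b100 = 4; 4 != 69 -> empty
(229,156): row=0b11100101, col=0b10011100, row AND col = 0b10000100 = 132; 132 != 156 -> empty
(247,176): row=0b11110111, col=0b10110000, row AND col = 0b10110000 = 176; 176 == 176 -> filled
(103,107): col outside [0, 103] -> not filled

Answer: no no no yes no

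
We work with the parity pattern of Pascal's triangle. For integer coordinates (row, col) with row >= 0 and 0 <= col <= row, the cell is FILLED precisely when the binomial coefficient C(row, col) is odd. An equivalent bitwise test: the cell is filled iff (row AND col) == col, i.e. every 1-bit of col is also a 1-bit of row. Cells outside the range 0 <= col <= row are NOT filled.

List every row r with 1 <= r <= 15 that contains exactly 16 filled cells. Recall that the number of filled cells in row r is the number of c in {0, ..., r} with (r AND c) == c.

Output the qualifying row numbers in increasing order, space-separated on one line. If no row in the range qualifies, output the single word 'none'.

Answer: 15

Derivation:
Row r has 2^popcount(r) filled cells, so we need popcount(r) = log2(16) = 4.
Scan r = 1..15 and keep those with exactly 4 one-bits:
r=1=1 popcount=1 -> skip
r=2=10 popcount=1 -> skip
r=3=11 popcount=2 -> skip
r=4=100 popcount=1 -> skip
r=5=101 popcount=2 -> skip
r=6=110 popcount=2 -> skip
r=7=111 popcount=3 -> skip
r=8=1000 popcount=1 -> skip
r=9=1001 popcount=2 -> skip
r=10=1010 popcount=2 -> skip
r=11=1011 popcount=3 -> skip
r=12=1100 popcount=2 -> skip
r=13=1101 popcount=3 -> skip
r=14=1110 popcount=3 -> skip
r=15=1111 popcount=4 -> KEEP
Kept rows: 15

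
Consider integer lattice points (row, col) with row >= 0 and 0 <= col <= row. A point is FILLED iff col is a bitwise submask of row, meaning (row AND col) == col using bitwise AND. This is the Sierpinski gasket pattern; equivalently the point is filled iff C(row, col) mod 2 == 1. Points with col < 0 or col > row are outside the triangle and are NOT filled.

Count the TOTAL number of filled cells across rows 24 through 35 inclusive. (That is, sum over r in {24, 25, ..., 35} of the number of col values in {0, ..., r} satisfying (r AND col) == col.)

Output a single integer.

r24=11000 pc2: +4 =4
r25=11001 pc3: +8 =12
r26=11010 pc3: +8 =20
r27=11011 pc4: +16 =36
r28=11100 pc3: +8 =44
r29=11101 pc4: +16 =60
r30=11110 pc4: +16 =76
r31=11111 pc5: +32 =108
r32=100000 pc1: +2 =110
r33=100001 pc2: +4 =114
r34=100010 pc2: +4 =118
r35=100011 pc3: +8 =126

Answer: 126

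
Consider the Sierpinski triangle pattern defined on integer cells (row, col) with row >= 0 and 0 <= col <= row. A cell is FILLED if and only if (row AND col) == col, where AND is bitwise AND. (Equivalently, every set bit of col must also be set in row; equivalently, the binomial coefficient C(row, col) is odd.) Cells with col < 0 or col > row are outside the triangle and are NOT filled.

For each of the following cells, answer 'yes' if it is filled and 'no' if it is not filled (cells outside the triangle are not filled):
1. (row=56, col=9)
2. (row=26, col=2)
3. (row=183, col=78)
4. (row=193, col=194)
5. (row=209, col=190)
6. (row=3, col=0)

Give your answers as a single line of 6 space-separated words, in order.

Answer: no yes no no no yes

Derivation:
(56,9): row=0b111000, col=0b1001, row AND col = 0b1000 = 8; 8 != 9 -> empty
(26,2): row=0b11010, col=0b10, row AND col = 0b10 = 2; 2 == 2 -> filled
(183,78): row=0b10110111, col=0b1001110, row AND col = 0b110 = 6; 6 != 78 -> empty
(193,194): col outside [0, 193] -> not filled
(209,190): row=0b11010001, col=0b10111110, row AND col = 0b10010000 = 144; 144 != 190 -> empty
(3,0): row=0b11, col=0b0, row AND col = 0b0 = 0; 0 == 0 -> filled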